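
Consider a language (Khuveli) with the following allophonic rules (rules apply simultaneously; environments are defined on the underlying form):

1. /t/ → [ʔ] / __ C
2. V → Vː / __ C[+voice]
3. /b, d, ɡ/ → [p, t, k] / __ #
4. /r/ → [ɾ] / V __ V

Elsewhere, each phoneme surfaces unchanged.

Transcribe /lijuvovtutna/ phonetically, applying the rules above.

/l/ stays [l].
/i/ meets the environment for rule 2 (before a voiced consonant) → [iː].
/j/ (between /i/ and /u/): no rule targets it → [j].
/u/ (between /j/ and /v/): before a voiced consonant, so rule 2 applies → [uː].
/v/ stays [v].
Rule 2 applies to /o/ (between /v/ and /v/: before a voiced consonant) → [oː].
/v/ stays [v].
/t/ (between /v/ and /u/) is in the target of rule 1 but the environment (immediately before a consonant) is not met → [t].
/u/ — between /t/ and /t/; rule 2 does not apply here → [u].
/t/ meets the environment for rule 1 (immediately before a consonant) → [ʔ].
/n/ — not in any rule's target class → [n].
/a/ — word-final; rule 2 does not apply here → [a].

[liːjuːvoːvtuʔna]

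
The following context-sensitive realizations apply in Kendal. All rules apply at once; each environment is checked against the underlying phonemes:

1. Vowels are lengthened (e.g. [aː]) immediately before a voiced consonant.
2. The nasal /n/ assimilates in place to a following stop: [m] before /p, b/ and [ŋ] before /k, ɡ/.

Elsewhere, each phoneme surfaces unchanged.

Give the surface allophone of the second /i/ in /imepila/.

/i/ (between /p/ and /l/) occurs before a voiced consonant → [iː] by rule 1.

[iː]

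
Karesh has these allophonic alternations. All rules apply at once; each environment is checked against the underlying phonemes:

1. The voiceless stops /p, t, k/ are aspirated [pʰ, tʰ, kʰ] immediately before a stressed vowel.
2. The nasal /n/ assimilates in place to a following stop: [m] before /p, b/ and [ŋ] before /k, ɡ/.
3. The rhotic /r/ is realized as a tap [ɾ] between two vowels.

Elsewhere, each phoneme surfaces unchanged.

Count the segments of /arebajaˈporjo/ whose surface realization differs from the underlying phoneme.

2

Segments that undergo a rule: /r/ → [ɾ] (rule 3); /p/ → [pʰ] (rule 1).
All other segments surface unchanged.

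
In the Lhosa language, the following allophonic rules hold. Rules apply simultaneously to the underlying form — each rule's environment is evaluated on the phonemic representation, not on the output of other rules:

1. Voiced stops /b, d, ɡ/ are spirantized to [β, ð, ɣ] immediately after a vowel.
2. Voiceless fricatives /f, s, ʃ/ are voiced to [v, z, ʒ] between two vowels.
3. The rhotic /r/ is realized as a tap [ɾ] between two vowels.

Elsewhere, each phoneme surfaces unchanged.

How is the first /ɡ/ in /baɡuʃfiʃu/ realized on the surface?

/ɡ/ (between /a/ and /u/) occurs immediately after a vowel → [ɣ] by rule 1.

[ɣ]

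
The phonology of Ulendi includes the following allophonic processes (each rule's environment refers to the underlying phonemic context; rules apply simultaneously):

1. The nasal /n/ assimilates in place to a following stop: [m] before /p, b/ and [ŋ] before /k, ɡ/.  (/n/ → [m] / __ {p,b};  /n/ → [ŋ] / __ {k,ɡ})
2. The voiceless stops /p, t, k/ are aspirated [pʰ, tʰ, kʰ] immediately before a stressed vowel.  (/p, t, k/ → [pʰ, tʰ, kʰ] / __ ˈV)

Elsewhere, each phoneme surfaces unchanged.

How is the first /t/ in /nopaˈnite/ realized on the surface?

[t]

/t/ (between /i/ and /e/): rule 2 targets it, but not immediately before a stressed vowel → unchanged [t].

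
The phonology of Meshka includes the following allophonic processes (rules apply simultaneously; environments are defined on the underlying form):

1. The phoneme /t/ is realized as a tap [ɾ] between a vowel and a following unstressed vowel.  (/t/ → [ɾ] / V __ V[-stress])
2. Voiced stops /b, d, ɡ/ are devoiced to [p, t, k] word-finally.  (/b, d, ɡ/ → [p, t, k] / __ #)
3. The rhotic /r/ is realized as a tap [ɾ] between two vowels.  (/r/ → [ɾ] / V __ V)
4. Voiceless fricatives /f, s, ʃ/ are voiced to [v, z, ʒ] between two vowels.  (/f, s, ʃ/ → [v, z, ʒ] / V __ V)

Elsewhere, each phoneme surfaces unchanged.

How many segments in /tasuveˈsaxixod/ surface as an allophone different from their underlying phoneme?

3

Segments that undergo a rule: /s/ → [z] (rule 4); /s/ → [z] (rule 4); /d/ → [t] (rule 2).
All other segments surface unchanged.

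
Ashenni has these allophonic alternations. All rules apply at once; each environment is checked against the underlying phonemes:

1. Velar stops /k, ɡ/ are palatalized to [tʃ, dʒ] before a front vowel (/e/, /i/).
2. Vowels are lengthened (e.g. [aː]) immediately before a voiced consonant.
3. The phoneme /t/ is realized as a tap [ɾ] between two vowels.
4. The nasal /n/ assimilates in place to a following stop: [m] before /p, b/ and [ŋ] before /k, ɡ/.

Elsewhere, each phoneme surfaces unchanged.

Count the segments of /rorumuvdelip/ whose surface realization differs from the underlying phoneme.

Segments that undergo a rule: /o/ → [oː] (rule 2); /u/ → [uː] (rule 2); /u/ → [uː] (rule 2); /e/ → [eː] (rule 2).
All other segments surface unchanged.

4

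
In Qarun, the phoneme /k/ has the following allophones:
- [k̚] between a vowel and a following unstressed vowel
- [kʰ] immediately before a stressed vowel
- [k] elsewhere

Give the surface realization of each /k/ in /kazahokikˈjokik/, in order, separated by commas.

Occurrence 1 (position 1): no conditioning environment matches → elsewhere allophone [k].
Occurrence 2 (position 7): between a vowel and a following unstressed vowel → [k̚].
Occurrence 3 (position 9): no conditioning environment matches → elsewhere allophone [k].
Occurrence 4 (position 12): between a vowel and a following unstressed vowel → [k̚].
Occurrence 5 (position 14): no conditioning environment matches → elsewhere allophone [k].

[k], [k̚], [k], [k̚], [k]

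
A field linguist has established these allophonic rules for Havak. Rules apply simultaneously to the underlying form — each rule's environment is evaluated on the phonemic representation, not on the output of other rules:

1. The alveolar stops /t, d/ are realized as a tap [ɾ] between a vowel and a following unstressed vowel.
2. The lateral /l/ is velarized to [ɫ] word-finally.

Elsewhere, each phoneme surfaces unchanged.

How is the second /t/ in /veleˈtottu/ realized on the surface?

/t/ (between /o/ and /t/) is in the target of rule 1 but the environment (between a vowel and a following unstressed vowel) is not met → [t].

[t]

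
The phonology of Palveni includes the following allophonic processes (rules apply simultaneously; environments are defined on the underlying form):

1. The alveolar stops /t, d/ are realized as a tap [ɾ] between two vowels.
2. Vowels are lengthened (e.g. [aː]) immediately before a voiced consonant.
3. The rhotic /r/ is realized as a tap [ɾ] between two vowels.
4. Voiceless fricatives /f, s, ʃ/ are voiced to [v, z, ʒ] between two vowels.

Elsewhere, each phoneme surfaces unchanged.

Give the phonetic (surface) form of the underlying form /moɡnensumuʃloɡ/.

[moːɡneːnsuːmuʃloːɡ]

/m/ — not in any rule's target class → [m].
Rule 2 applies to /o/ (between /m/ and /ɡ/: before a voiced consonant) → [oː].
/ɡ/ — not in any rule's target class → [ɡ].
/n/ (between /ɡ/ and /e/): no rule targets it → [n].
/e/ (between /n/ and /n/): before a voiced consonant, so rule 2 applies → [eː].
/n/ (between /e/ and /s/) is unaffected → [n].
/s/ — between /n/ and /u/; rule 4 does not apply here → [s].
/u/ meets the environment for rule 2 (before a voiced consonant) → [uː].
/m/ (between /u/ and /u/) is unaffected → [m].
/u/ (between /m/ and /ʃ/): rule 2 targets it, but not before a voiced consonant → unchanged [u].
/ʃ/ (between /u/ and /l/): rule 4 targets it, but not between two vowels → unchanged [ʃ].
/l/ (between /ʃ/ and /o/): no rule targets it → [l].
/o/ (between /l/ and /ɡ/) occurs before a voiced consonant → [oː] by rule 2.
/ɡ/ — not in any rule's target class → [ɡ].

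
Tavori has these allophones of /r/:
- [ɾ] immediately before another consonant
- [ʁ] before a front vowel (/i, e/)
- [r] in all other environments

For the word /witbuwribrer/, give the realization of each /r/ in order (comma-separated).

Occurrence 1 (position 7): before a front vowel (/i, e/) → [ʁ].
Occurrence 2 (position 10): before a front vowel (/i, e/) → [ʁ].
Occurrence 3 (position 12): no conditioning environment matches → elsewhere allophone [r].

[ʁ], [ʁ], [r]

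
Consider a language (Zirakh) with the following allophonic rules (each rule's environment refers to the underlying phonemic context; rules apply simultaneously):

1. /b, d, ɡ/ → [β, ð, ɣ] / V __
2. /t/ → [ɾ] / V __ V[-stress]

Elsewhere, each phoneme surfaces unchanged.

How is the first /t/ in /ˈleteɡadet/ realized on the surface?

[ɾ]

/t/ meets the environment for rule 2 (between a vowel and a following unstressed vowel) → [ɾ].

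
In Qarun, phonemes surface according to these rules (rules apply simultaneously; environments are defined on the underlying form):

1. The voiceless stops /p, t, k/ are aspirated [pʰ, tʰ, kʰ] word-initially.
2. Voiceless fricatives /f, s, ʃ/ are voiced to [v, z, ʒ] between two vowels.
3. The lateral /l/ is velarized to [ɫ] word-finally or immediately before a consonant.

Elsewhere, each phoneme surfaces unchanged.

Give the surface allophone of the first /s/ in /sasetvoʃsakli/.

[s]

/s/ (word-initial) is in the target of rule 2 but the environment (between two vowels) is not met → [s].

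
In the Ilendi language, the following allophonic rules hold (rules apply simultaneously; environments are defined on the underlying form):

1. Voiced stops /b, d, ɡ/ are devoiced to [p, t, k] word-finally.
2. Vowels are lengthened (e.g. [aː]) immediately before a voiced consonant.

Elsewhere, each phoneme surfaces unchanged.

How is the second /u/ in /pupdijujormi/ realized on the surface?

[uː]

/u/ (between /j/ and /j/) occurs before a voiced consonant → [uː] by rule 2.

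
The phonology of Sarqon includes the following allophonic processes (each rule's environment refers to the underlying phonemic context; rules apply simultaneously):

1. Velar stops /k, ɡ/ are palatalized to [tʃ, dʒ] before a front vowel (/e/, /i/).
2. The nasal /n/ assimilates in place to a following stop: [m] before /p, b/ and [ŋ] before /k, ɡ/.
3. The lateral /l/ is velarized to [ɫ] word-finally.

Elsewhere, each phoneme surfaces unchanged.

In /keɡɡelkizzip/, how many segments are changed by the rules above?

3

Segments that undergo a rule: /k/ → [tʃ] (rule 1); /ɡ/ → [dʒ] (rule 1); /k/ → [tʃ] (rule 1).
All other segments surface unchanged.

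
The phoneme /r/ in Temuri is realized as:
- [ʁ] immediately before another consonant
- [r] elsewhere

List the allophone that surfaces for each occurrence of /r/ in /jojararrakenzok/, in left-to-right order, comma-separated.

Occurrence 1 (position 5): no conditioning environment matches → elsewhere allophone [r].
Occurrence 2 (position 7): immediately before another consonant → [ʁ].
Occurrence 3 (position 8): no conditioning environment matches → elsewhere allophone [r].

[r], [ʁ], [r]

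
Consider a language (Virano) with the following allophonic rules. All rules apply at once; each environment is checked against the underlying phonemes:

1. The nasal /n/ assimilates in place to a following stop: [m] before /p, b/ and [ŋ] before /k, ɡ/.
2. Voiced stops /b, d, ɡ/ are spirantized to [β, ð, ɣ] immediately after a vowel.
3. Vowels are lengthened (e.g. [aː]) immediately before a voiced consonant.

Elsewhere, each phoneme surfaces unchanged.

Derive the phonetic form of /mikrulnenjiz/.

[mikruːlneːnjiːz]

/m/ — not in any rule's target class → [m].
/i/ (between /m/ and /k/): rule 3 targets it, but not before a voiced consonant → unchanged [i].
/k/ (between /i/ and /r/): no rule targets it → [k].
/r/ (between /k/ and /u/) is unaffected → [r].
/u/ (between /r/ and /l/) occurs before a voiced consonant → [uː] by rule 3.
/l/ (between /u/ and /n/): no rule targets it → [l].
/n/ (between /l/ and /e/) is in the target of rule 1 but the environment (before a labial or velar stop) is not met → [n].
/e/ (between /n/ and /n/) occurs before a voiced consonant → [eː] by rule 3.
/n/ — between /e/ and /j/; rule 1 does not apply here → [n].
/j/ stays [j].
/i/ (between /j/ and /z/) occurs before a voiced consonant → [iː] by rule 3.
/z/ (word-final) is unaffected → [z].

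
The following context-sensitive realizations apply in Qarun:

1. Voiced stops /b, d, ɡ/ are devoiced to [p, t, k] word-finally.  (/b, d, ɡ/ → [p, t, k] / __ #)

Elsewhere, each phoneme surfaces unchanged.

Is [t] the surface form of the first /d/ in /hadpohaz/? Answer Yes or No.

No

/d/ (between /a/ and /p/) fails the environment for rule 1, so it stays [d].
The actual realization is [d], not [t].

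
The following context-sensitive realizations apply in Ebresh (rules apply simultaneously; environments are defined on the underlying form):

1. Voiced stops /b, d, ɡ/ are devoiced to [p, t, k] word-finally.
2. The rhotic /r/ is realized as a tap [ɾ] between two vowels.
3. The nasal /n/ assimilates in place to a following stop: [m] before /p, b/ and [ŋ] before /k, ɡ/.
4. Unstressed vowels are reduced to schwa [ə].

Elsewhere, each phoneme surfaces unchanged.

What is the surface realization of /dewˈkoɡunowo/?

/d/ — word-initial; rule 1 does not apply here → [d].
/e/ meets the environment for rule 4 (in an unstressed syllable) → [ə].
/o/ (between /k/ and /ɡ/) fails the environment for rule 4, so it stays [o].
/ɡ/ (between /o/ and /u/) fails the environment for rule 1, so it stays [ɡ].
/u/ (between /ɡ/ and /n/) occurs in an unstressed syllable → [ə] by rule 4.
/n/ (between /u/ and /o/) is in the target of rule 3 but the environment (before a labial or velar stop) is not met → [n].
/o/ (between /n/ and /w/) occurs in an unstressed syllable → [ə] by rule 4.
/o/ meets the environment for rule 4 (in an unstressed syllable) → [ə].

[dəwˈkoɡənəwə]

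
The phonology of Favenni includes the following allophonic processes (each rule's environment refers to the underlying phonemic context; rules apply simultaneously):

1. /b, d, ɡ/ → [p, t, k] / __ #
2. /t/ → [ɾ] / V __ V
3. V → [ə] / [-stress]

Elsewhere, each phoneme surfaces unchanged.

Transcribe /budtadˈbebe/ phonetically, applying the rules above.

/b/ (word-initial) is in the target of rule 1 but the environment (word-finally) is not met → [b].
/u/ (between /b/ and /d/) occurs in an unstressed syllable → [ə] by rule 3.
/d/ — between /u/ and /t/; rule 1 does not apply here → [d].
/t/ — between /d/ and /a/; rule 2 does not apply here → [t].
/a/ (between /t/ and /d/) occurs in an unstressed syllable → [ə] by rule 3.
/d/ (between /a/ and /b/) is in the target of rule 1 but the environment (word-finally) is not met → [d].
/b/ (between /d/ and /e/): rule 1 targets it, but not word-finally → unchanged [b].
/e/ (between /b/ and /b/): rule 3 targets it, but not in an unstressed syllable → unchanged [e].
/b/ (between /e/ and /e/) is in the target of rule 1 but the environment (word-finally) is not met → [b].
Rule 3 applies to /e/ (word-final: in an unstressed syllable) → [ə].

[bədtədˈbebə]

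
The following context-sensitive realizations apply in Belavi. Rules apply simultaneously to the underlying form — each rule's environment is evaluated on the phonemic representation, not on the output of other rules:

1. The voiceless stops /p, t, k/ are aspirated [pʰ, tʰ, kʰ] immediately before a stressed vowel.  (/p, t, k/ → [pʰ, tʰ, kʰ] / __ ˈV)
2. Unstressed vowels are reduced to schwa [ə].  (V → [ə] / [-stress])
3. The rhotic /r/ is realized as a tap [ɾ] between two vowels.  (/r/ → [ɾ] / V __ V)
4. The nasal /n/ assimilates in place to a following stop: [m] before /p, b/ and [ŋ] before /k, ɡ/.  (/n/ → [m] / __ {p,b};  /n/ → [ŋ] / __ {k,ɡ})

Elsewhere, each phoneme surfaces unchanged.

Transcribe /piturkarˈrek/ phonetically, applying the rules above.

[pətərkərˈrek]

/p/ (word-initial) fails the environment for rule 1, so it stays [p].
/i/ (between /p/ and /t/) occurs in an unstressed syllable → [ə] by rule 2.
/t/ (between /i/ and /u/): rule 1 targets it, but not immediately before a stressed vowel → unchanged [t].
Rule 2 applies to /u/ (between /t/ and /r/: in an unstressed syllable) → [ə].
/r/ — between /u/ and /k/; rule 3 does not apply here → [r].
/k/ — between /r/ and /a/; rule 1 does not apply here → [k].
/a/ — between /k/ and /r/, in an unstressed syllable — surfaces as [ə] (rule 2).
/r/ (between /a/ and /r/): rule 3 targets it, but not between two vowels → unchanged [r].
/r/ (between /r/ and /e/) is in the target of rule 3 but the environment (between two vowels) is not met → [r].
/e/ — between /r/ and /k/; rule 2 does not apply here → [e].
/k/ (word-final) is in the target of rule 1 but the environment (immediately before a stressed vowel) is not met → [k].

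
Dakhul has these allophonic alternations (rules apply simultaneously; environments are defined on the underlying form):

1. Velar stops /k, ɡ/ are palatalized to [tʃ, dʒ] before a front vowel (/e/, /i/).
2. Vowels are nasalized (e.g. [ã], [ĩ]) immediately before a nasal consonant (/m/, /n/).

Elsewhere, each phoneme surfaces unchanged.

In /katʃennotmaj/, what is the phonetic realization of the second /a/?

/a/ (between /m/ and /j/): rule 2 targets it, but not before a nasal consonant → unchanged [a].

[a]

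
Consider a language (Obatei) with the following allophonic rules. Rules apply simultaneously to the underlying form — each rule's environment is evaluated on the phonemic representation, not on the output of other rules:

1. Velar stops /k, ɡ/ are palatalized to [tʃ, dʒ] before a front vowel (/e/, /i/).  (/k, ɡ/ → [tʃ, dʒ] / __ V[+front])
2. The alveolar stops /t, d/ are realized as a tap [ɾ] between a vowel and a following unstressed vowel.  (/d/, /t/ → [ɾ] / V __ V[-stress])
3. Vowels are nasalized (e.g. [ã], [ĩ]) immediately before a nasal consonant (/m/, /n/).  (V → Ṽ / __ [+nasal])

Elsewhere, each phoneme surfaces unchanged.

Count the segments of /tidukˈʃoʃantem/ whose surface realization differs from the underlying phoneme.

Segments that undergo a rule: /d/ → [ɾ] (rule 2); /a/ → [ã] (rule 3); /e/ → [ẽ] (rule 3).
All other segments surface unchanged.

3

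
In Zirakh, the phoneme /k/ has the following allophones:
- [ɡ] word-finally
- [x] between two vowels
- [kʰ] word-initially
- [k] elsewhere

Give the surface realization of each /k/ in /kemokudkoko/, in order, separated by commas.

[kʰ], [x], [k], [x]

Occurrence 1 (position 1): word-initially → [kʰ].
Occurrence 2 (position 5): between two vowels → [x].
Occurrence 3 (position 8): no conditioning environment matches → elsewhere allophone [k].
Occurrence 4 (position 10): between two vowels → [x].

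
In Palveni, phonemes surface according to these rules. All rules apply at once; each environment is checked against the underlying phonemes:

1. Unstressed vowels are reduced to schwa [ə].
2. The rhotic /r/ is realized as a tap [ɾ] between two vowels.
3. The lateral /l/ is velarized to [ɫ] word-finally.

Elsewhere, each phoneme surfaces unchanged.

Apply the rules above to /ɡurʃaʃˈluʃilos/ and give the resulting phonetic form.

/u/ — between /ɡ/ and /r/, in an unstressed syllable — surfaces as [ə] (rule 1).
/r/ (between /u/ and /ʃ/) is in the target of rule 2 but the environment (between two vowels) is not met → [r].
/a/ — between /ʃ/ and /ʃ/, in an unstressed syllable — surfaces as [ə] (rule 1).
/l/ (between /ʃ/ and /u/): rule 3 targets it, but not word-finally → unchanged [l].
/u/ (between /l/ and /ʃ/) is in the target of rule 1 but the environment (in an unstressed syllable) is not met → [u].
/i/ meets the environment for rule 1 (in an unstressed syllable) → [ə].
/l/ (between /i/ and /o/): rule 3 targets it, but not word-finally → unchanged [l].
/o/ meets the environment for rule 1 (in an unstressed syllable) → [ə].

[ɡərʃəʃˈluʃələs]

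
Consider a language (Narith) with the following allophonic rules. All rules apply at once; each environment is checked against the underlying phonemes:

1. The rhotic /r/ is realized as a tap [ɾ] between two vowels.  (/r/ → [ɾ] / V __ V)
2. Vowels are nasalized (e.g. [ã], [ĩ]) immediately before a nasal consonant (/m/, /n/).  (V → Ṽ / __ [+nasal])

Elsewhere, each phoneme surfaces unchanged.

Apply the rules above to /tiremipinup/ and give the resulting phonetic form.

[tiɾẽmipĩnup]

/t/ stays [t].
/i/ — between /t/ and /r/; rule 2 does not apply here → [i].
Rule 1 applies to /r/ (between /i/ and /e/: between two vowels) → [ɾ].
Rule 2 applies to /e/ (between /r/ and /m/: before a nasal consonant) → [ẽ].
/m/ stays [m].
/i/ (between /m/ and /p/): rule 2 targets it, but not before a nasal consonant → unchanged [i].
/p/ — not in any rule's target class → [p].
/i/ — between /p/ and /n/, before a nasal consonant — surfaces as [ĩ] (rule 2).
/n/ — not in any rule's target class → [n].
/u/ (between /n/ and /p/) fails the environment for rule 2, so it stays [u].
/p/ (word-final): no rule targets it → [p].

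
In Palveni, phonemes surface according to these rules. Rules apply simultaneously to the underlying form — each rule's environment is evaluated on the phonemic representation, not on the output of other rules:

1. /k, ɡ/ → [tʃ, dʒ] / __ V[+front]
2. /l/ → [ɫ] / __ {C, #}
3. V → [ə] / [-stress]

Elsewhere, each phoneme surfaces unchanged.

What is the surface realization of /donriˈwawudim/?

/o/ — between /d/ and /n/, in an unstressed syllable — surfaces as [ə] (rule 3).
/i/ meets the environment for rule 3 (in an unstressed syllable) → [ə].
/a/ — between /w/ and /w/; rule 3 does not apply here → [a].
Rule 3 applies to /u/ (between /w/ and /d/: in an unstressed syllable) → [ə].
Rule 3 applies to /i/ (between /d/ and /m/: in an unstressed syllable) → [ə].

[dənrəˈwawədəm]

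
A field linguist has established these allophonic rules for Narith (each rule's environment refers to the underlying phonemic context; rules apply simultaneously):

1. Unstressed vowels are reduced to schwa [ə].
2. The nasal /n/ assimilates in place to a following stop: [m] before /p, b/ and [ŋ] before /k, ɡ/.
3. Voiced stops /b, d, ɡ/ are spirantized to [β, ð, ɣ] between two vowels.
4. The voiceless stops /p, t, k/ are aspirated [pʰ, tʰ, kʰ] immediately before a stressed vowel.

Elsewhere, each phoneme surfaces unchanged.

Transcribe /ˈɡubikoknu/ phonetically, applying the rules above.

[ˈɡuβəkəknə]

/ɡ/ (word-initial) fails the environment for rule 3, so it stays [ɡ].
/u/ (between /ɡ/ and /b/): rule 1 targets it, but not in an unstressed syllable → unchanged [u].
/b/ (between /u/ and /i/) occurs between two vowels → [β] by rule 3.
/i/ (between /b/ and /k/): in an unstressed syllable, so rule 1 applies → [ə].
/k/ (between /i/ and /o/) is in the target of rule 4 but the environment (immediately before a stressed vowel) is not met → [k].
/o/ (between /k/ and /k/): in an unstressed syllable, so rule 1 applies → [ə].
/k/ — between /o/ and /n/; rule 4 does not apply here → [k].
/n/ — between /k/ and /u/; rule 2 does not apply here → [n].
/u/ — word-final, in an unstressed syllable — surfaces as [ə] (rule 1).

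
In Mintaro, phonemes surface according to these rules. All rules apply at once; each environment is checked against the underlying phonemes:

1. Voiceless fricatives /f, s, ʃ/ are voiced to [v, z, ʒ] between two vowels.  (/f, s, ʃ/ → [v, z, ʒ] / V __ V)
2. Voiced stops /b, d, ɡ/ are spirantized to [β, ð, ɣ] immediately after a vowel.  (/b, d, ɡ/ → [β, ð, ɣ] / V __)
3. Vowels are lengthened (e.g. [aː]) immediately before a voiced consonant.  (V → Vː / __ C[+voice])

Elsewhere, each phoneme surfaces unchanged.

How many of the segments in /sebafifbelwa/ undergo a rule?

4

Segments that undergo a rule: /e/ → [eː] (rule 3); /b/ → [β] (rule 2); /f/ → [v] (rule 1); /e/ → [eː] (rule 3).
All other segments surface unchanged.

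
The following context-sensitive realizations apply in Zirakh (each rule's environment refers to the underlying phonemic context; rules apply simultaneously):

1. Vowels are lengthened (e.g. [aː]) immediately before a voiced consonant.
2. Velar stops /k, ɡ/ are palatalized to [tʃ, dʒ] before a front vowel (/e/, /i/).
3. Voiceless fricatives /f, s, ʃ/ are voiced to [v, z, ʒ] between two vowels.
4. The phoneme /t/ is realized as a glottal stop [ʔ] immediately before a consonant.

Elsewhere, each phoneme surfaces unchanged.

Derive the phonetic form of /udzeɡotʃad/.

/u/ — word-initial, before a voiced consonant — surfaces as [uː] (rule 1).
Rule 1 applies to /e/ (between /z/ and /ɡ/: before a voiced consonant) → [eː].
/ɡ/ (between /e/ and /o/) fails the environment for rule 2, so it stays [ɡ].
/o/ (between /ɡ/ and /t/) fails the environment for rule 1, so it stays [o].
Rule 4 applies to /t/ (between /o/ and /ʃ/: immediately before a consonant) → [ʔ].
/ʃ/ (between /t/ and /a/): rule 3 targets it, but not between two vowels → unchanged [ʃ].
/a/ meets the environment for rule 1 (before a voiced consonant) → [aː].

[uːdzeːɡoʔʃaːd]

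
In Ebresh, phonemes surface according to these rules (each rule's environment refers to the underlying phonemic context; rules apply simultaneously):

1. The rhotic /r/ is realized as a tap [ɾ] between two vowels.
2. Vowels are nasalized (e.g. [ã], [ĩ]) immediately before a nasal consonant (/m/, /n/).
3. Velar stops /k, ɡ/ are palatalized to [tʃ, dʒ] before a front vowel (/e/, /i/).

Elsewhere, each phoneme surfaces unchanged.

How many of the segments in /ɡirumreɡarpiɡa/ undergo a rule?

Segments that undergo a rule: /ɡ/ → [dʒ] (rule 3); /r/ → [ɾ] (rule 1); /u/ → [ũ] (rule 2).
All other segments surface unchanged.

3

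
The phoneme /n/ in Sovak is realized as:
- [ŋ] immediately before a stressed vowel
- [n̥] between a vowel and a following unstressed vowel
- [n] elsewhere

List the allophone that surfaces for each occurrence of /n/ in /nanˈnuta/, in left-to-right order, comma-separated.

Occurrence 1 (position 1): no conditioning environment matches → elsewhere allophone [n].
Occurrence 2 (position 3): no conditioning environment matches → elsewhere allophone [n].
Occurrence 3 (position 4): immediately before a stressed vowel → [ŋ].

[n], [n], [ŋ]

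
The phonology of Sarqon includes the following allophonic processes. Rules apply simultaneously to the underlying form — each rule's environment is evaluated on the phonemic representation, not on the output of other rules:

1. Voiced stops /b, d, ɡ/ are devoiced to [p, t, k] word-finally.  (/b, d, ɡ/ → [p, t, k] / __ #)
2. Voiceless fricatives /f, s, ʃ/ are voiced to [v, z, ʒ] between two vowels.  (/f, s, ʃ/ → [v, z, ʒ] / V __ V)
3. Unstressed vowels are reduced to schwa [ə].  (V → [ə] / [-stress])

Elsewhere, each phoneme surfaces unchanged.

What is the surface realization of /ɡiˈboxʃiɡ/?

/ɡ/ (word-initial): rule 1 targets it, but not word-finally → unchanged [ɡ].
Rule 3 applies to /i/ (between /ɡ/ and /b/: in an unstressed syllable) → [ə].
/b/ (between /i/ and /o/) fails the environment for rule 1, so it stays [b].
/o/ (between /b/ and /x/) is in the target of rule 3 but the environment (in an unstressed syllable) is not met → [o].
/x/ (between /o/ and /ʃ/) is unaffected → [x].
/ʃ/ (between /x/ and /i/): rule 2 targets it, but not between two vowels → unchanged [ʃ].
Rule 3 applies to /i/ (between /ʃ/ and /ɡ/: in an unstressed syllable) → [ə].
/ɡ/ (word-final): word-finally, so rule 1 applies → [k].

[ɡəˈboxʃək]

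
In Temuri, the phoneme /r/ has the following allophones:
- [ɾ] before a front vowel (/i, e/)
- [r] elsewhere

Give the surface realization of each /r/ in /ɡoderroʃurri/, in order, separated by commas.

Occurrence 1 (position 5): no conditioning environment matches → elsewhere allophone [r].
Occurrence 2 (position 6): no conditioning environment matches → elsewhere allophone [r].
Occurrence 3 (position 10): no conditioning environment matches → elsewhere allophone [r].
Occurrence 4 (position 11): before a front vowel (/i, e/) → [ɾ].

[r], [r], [r], [ɾ]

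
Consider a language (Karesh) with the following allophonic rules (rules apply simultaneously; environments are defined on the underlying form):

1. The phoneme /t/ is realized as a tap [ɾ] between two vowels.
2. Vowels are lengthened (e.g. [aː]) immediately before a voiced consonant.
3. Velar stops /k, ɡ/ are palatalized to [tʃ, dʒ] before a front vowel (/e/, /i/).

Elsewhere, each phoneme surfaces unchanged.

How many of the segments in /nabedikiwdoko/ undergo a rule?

Segments that undergo a rule: /a/ → [aː] (rule 2); /e/ → [eː] (rule 2); /k/ → [tʃ] (rule 3); /i/ → [iː] (rule 2).
All other segments surface unchanged.

4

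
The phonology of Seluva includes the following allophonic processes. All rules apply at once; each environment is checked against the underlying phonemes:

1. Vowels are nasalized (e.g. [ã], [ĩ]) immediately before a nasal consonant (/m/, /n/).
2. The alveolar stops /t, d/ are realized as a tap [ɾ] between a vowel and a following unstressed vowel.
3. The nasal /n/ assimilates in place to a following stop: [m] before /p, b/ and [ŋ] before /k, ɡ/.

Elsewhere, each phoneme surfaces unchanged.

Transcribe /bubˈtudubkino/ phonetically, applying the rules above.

/u/ — between /b/ and /b/; rule 1 does not apply here → [u].
/t/ (between /b/ and /u/): rule 2 targets it, but not between a vowel and a following unstressed vowel → unchanged [t].
/u/ (between /t/ and /d/) fails the environment for rule 1, so it stays [u].
/d/ (between /u/ and /u/) occurs between a vowel and a following unstressed vowel → [ɾ] by rule 2.
/u/ (between /d/ and /b/) fails the environment for rule 1, so it stays [u].
/i/ meets the environment for rule 1 (before a nasal consonant) → [ĩ].
/n/ (between /i/ and /o/) fails the environment for rule 3, so it stays [n].
/o/ (word-final) fails the environment for rule 1, so it stays [o].

[bubˈtuɾubkĩno]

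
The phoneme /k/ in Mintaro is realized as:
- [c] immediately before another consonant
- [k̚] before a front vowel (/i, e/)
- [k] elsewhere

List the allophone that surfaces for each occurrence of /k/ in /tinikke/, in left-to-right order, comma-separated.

[c], [k̚]

Occurrence 1 (position 5): immediately before another consonant → [c].
Occurrence 2 (position 6): before a front vowel (/i, e/) → [k̚].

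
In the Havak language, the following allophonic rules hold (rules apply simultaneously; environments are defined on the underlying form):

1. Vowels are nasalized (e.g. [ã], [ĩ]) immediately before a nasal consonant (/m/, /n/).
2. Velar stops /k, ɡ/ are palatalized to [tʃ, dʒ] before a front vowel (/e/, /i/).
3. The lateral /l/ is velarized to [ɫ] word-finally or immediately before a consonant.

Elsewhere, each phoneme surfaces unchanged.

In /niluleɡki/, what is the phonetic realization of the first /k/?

/k/ (between /ɡ/ and /i/) occurs before a front vowel → [tʃ] by rule 2.

[tʃ]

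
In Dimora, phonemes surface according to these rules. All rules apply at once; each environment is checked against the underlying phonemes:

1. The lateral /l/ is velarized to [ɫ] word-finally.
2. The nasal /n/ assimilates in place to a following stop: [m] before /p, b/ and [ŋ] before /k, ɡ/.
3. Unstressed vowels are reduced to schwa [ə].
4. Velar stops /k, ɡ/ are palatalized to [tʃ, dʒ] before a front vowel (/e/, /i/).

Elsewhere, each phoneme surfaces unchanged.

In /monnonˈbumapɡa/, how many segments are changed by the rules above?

Segments that undergo a rule: /o/ → [ə] (rule 3); /o/ → [ə] (rule 3); /n/ → [m] (rule 2); /a/ → [ə] (rule 3); /a/ → [ə] (rule 3).
All other segments surface unchanged.

5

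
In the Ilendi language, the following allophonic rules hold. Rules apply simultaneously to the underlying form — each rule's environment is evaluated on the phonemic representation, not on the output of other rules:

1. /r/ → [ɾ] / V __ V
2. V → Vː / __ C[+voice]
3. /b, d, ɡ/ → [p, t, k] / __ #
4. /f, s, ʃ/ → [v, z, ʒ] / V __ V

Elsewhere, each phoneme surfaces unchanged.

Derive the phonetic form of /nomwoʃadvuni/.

/n/ (word-initial) is unaffected → [n].
/o/ (between /n/ and /m/): before a voiced consonant, so rule 2 applies → [oː].
/m/ (between /o/ and /w/): no rule targets it → [m].
/w/ — not in any rule's target class → [w].
/o/ — between /w/ and /ʃ/; rule 2 does not apply here → [o].
/ʃ/ meets the environment for rule 4 (between two vowels) → [ʒ].
/a/ (between /ʃ/ and /d/) occurs before a voiced consonant → [aː] by rule 2.
/d/ (between /a/ and /v/) is in the target of rule 3 but the environment (word-finally) is not met → [d].
/v/ (between /d/ and /u/) is unaffected → [v].
Rule 2 applies to /u/ (between /v/ and /n/: before a voiced consonant) → [uː].
/n/ (between /u/ and /i/): no rule targets it → [n].
/i/ (word-final): rule 2 targets it, but not before a voiced consonant → unchanged [i].

[noːmwoʒaːdvuːni]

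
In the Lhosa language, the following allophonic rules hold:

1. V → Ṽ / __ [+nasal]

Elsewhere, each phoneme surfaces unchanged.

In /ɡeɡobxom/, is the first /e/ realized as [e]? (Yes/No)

/e/ — between /ɡ/ and /ɡ/; rule 1 does not apply here → [e].
The actual realization is [e], which matches [e].

Yes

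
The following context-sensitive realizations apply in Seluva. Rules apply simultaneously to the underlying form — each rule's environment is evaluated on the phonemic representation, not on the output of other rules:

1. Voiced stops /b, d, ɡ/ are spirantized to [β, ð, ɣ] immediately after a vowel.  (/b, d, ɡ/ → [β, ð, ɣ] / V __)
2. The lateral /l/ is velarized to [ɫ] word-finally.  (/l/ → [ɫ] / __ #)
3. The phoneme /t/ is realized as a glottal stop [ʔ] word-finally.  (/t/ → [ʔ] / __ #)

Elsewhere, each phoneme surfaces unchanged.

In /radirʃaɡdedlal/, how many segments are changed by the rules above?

Segments that undergo a rule: /d/ → [ð] (rule 1); /ɡ/ → [ɣ] (rule 1); /d/ → [ð] (rule 1); /l/ → [ɫ] (rule 2).
All other segments surface unchanged.

4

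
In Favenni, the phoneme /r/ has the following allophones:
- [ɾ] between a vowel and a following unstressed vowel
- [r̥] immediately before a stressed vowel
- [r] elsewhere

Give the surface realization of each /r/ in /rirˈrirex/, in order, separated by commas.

Occurrence 1 (position 1): no conditioning environment matches → elsewhere allophone [r].
Occurrence 2 (position 3): no conditioning environment matches → elsewhere allophone [r].
Occurrence 3 (position 4): immediately before a stressed vowel → [r̥].
Occurrence 4 (position 6): between a vowel and a following unstressed vowel → [ɾ].

[r], [r], [r̥], [ɾ]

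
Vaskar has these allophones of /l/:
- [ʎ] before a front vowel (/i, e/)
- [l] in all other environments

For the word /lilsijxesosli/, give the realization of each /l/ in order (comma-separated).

Occurrence 1 (position 1): before a front vowel (/i, e/) → [ʎ].
Occurrence 2 (position 3): no conditioning environment matches → elsewhere allophone [l].
Occurrence 3 (position 12): before a front vowel (/i, e/) → [ʎ].

[ʎ], [l], [ʎ]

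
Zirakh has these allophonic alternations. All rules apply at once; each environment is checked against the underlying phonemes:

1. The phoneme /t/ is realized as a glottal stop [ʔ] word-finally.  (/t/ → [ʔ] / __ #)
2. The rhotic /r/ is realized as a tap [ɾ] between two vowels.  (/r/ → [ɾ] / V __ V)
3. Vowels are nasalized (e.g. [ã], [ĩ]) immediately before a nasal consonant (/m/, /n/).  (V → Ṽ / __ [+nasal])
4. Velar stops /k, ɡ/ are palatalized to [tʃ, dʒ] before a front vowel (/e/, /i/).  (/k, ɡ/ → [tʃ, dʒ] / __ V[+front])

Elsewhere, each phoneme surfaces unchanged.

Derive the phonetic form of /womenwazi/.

/o/ — between /w/ and /m/, before a nasal consonant — surfaces as [õ] (rule 3).
Rule 3 applies to /e/ (between /m/ and /n/: before a nasal consonant) → [ẽ].
/a/ (between /w/ and /z/) fails the environment for rule 3, so it stays [a].
/i/ — word-final; rule 3 does not apply here → [i].

[wõmẽnwazi]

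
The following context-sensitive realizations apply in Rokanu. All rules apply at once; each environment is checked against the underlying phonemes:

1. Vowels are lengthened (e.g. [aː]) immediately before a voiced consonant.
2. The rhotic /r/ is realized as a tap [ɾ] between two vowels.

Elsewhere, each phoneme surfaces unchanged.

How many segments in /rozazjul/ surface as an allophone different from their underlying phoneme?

3

Segments that undergo a rule: /o/ → [oː] (rule 1); /a/ → [aː] (rule 1); /u/ → [uː] (rule 1).
All other segments surface unchanged.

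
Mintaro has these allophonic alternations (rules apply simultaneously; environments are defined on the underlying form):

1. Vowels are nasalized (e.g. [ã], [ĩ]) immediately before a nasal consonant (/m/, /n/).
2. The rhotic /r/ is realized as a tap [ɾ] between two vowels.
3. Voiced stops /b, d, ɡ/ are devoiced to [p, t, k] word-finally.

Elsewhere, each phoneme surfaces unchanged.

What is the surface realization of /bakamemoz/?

[bakãmẽmoz]

/b/ (word-initial) fails the environment for rule 3, so it stays [b].
/a/ (between /b/ and /k/) is in the target of rule 1 but the environment (before a nasal consonant) is not met → [a].
/k/ (between /a/ and /a/) is unaffected → [k].
/a/ meets the environment for rule 1 (before a nasal consonant) → [ã].
/m/ stays [m].
/e/ meets the environment for rule 1 (before a nasal consonant) → [ẽ].
/m/ — not in any rule's target class → [m].
/o/ (between /m/ and /z/) is in the target of rule 1 but the environment (before a nasal consonant) is not met → [o].
/z/ (word-final) is unaffected → [z].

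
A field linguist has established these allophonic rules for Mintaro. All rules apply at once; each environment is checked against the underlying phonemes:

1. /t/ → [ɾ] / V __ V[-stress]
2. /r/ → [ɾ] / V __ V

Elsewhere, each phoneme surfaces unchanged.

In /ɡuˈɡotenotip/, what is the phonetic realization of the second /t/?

[ɾ]

Rule 1 applies to /t/ (between /o/ and /i/: between a vowel and a following unstressed vowel) → [ɾ].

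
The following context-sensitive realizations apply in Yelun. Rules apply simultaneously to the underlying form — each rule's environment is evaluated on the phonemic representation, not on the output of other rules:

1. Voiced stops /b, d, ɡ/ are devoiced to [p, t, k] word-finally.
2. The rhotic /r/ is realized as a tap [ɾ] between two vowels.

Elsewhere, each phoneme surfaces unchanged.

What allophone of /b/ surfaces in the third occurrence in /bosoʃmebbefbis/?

[b]

/b/ — between /b/ and /e/; rule 1 does not apply here → [b].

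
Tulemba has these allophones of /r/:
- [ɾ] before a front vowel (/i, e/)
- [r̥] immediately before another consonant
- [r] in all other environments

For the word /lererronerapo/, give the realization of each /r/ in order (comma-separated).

Occurrence 1 (position 3): before a front vowel (/i, e/) → [ɾ].
Occurrence 2 (position 5): immediately before another consonant → [r̥].
Occurrence 3 (position 6): no conditioning environment matches → elsewhere allophone [r].
Occurrence 4 (position 10): no conditioning environment matches → elsewhere allophone [r].

[ɾ], [r̥], [r], [r]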